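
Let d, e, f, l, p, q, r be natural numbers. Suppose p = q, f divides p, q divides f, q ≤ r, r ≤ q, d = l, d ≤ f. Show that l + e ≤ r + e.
Since p = q and f divides p, f divides q. q divides f, so f = q. q ≤ r and r ≤ q, thus q = r. f = q, so f = r. Because d = l and d ≤ f, l ≤ f. f = r, so l ≤ r. Then l + e ≤ r + e.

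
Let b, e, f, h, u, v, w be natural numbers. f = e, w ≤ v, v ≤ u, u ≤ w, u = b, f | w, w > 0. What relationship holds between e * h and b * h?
e * h ≤ b * h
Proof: w ≤ v and v ≤ u, so w ≤ u. Since u ≤ w, w = u. u = b, so w = b. Because f | w and w > 0, f ≤ w. w = b, so f ≤ b. f = e, so e ≤ b. Then e * h ≤ b * h.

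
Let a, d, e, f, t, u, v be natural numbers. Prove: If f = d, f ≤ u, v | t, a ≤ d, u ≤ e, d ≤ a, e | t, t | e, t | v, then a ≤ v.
Because e | t and t | e, e = t. t | v and v | t, so t = v. e = t, so e = v. Because d ≤ a and a ≤ d, d = a. Since f = d, f = a. Because f ≤ u and u ≤ e, f ≤ e. f = a, so a ≤ e. Since e = v, a ≤ v.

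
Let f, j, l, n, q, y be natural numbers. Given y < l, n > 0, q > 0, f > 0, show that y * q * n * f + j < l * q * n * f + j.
y < l and q > 0, so y * q < l * q. n > 0, so y * q * n < l * q * n. Since f > 0, y * q * n * f < l * q * n * f. Then y * q * n * f + j < l * q * n * f + j.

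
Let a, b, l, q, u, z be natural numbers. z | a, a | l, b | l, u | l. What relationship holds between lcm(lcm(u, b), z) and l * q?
lcm(lcm(u, b), z) | l * q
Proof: Since u | l and b | l, lcm(u, b) | l. z | a and a | l, so z | l. Because lcm(u, b) | l, lcm(lcm(u, b), z) | l. Then lcm(lcm(u, b), z) | l * q.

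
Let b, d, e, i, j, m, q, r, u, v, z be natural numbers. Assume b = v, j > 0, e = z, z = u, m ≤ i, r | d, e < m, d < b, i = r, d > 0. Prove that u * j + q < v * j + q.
From e < m and m ≤ i, e < i. Since e = z, z < i. i = r, so z < r. Since z = u, u < r. From r | d and d > 0, r ≤ d. u < r, so u < d. Because b = v and d < b, d < v. Since u < d, u < v. Since j > 0, u * j < v * j. Then u * j + q < v * j + q.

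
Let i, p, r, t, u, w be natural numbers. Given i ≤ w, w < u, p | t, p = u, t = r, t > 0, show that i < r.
From i ≤ w and w < u, i < u. Since p | t and t > 0, p ≤ t. Since p = u, u ≤ t. From t = r, u ≤ r. Since i < u, i < r.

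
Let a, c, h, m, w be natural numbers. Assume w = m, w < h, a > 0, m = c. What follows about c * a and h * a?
c * a < h * a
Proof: w = m and w < h, hence m < h. m = c, so c < h. Since a > 0, by multiplying by a positive, c * a < h * a.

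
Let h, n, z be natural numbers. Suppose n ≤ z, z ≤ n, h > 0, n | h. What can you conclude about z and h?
z ≤ h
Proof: n ≤ z and z ≤ n, therefore n = z. n | h and h > 0, thus n ≤ h. n = z, so z ≤ h.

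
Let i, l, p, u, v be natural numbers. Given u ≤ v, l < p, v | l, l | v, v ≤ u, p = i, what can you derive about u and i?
u < i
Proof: l | v and v | l, thus l = v. v ≤ u and u ≤ v, so v = u. l = v, so l = u. Because p = i and l < p, l < i. l = u, so u < i.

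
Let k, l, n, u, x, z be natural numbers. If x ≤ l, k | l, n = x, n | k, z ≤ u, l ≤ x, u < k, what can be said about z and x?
z < x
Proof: l ≤ x and x ≤ l, so l = x. Since k | l, k | x. From n = x and n | k, x | k. Since k | x, k = x. z ≤ u and u < k, thus z < k. From k = x, z < x.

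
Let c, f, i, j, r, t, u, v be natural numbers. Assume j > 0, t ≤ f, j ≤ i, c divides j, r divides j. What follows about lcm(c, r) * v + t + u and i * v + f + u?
lcm(c, r) * v + t + u ≤ i * v + f + u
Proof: c divides j and r divides j, so lcm(c, r) divides j. j > 0, so lcm(c, r) ≤ j. j ≤ i, so lcm(c, r) ≤ i. By multiplying by a non-negative, lcm(c, r) * v ≤ i * v. t ≤ f, so lcm(c, r) * v + t ≤ i * v + f. Then lcm(c, r) * v + t + u ≤ i * v + f + u.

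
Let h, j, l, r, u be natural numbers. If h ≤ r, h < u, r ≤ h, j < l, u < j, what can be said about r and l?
r < l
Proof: h ≤ r and r ≤ h, hence h = r. From h < u and u < j, h < j. Since j < l, h < l. h = r, so r < l.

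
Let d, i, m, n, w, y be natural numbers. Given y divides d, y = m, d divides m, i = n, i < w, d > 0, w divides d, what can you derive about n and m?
n < m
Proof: From y = m and y divides d, m divides d. d divides m, so d = m. Because i = n and i < w, n < w. Because w divides d and d > 0, w ≤ d. Since n < w, n < d. d = m, so n < m.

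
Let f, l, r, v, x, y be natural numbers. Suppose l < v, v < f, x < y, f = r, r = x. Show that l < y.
Since f = r and v < f, v < r. Because l < v, l < r. Since r = x, l < x. Since x < y, l < y.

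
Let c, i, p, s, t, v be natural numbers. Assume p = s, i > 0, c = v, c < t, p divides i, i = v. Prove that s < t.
From p divides i and i > 0, p ≤ i. i = v, so p ≤ v. p = s, so s ≤ v. Because c = v and c < t, v < t. s ≤ v, so s < t.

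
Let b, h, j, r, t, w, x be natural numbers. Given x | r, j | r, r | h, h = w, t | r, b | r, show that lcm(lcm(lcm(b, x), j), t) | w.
b | r and x | r, thus lcm(b, x) | r. j | r, so lcm(lcm(b, x), j) | r. t | r, so lcm(lcm(lcm(b, x), j), t) | r. h = w and r | h, so r | w. Since lcm(lcm(lcm(b, x), j), t) | r, lcm(lcm(lcm(b, x), j), t) | w.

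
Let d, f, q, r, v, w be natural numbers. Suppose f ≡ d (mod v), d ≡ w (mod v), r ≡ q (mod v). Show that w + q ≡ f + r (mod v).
From f ≡ d (mod v) and d ≡ w (mod v), f ≡ w (mod v). From r ≡ q (mod v), by adding congruences, f + r ≡ w + q (mod v). Then w + q ≡ f + r (mod v).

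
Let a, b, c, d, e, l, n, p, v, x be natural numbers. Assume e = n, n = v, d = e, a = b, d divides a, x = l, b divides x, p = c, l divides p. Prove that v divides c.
e = n and n = v, therefore e = v. From a = b and d divides a, d divides b. Because d = e, e divides b. Because x = l and b divides x, b divides l. e divides b, so e divides l. p = c and l divides p, thus l divides c. Since e divides l, e divides c. e = v, so v divides c.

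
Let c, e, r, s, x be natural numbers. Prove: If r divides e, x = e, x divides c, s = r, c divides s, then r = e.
s = r and c divides s, thus c divides r. Since x divides c, x divides r. x = e, so e divides r. Since r divides e, r = e.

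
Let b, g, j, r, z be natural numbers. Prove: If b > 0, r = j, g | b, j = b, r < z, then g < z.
Because g | b and b > 0, g ≤ b. r = j and j = b, therefore r = b. r < z, so b < z. Since g ≤ b, g < z.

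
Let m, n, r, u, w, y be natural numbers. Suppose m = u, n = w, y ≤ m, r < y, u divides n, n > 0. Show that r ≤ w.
r < y and y ≤ m, thus r < m. Since m = u, r < u. u divides n and n > 0, thus u ≤ n. Since n = w, u ≤ w. Since r < u, r < w. Then r ≤ w.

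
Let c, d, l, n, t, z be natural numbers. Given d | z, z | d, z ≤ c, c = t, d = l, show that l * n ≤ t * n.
From z | d and d | z, z = d. Since d = l, z = l. c = t and z ≤ c, therefore z ≤ t. Since z = l, l ≤ t. Then l * n ≤ t * n.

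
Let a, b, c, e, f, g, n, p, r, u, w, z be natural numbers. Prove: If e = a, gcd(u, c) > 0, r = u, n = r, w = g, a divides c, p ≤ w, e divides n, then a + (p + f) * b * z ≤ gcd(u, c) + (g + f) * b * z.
Since n = r and e divides n, e divides r. e = a, so a divides r. r = u, so a divides u. a divides c, so a divides gcd(u, c). From gcd(u, c) > 0, a ≤ gcd(u, c). w = g and p ≤ w, thus p ≤ g. Then p + f ≤ g + f. By multiplying by a non-negative, (p + f) * b ≤ (g + f) * b. By multiplying by a non-negative, (p + f) * b * z ≤ (g + f) * b * z. a ≤ gcd(u, c), so a + (p + f) * b * z ≤ gcd(u, c) + (g + f) * b * z.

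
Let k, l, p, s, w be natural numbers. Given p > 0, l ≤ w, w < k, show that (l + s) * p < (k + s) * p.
l ≤ w and w < k, thus l < k. Then l + s < k + s. p > 0, so (l + s) * p < (k + s) * p.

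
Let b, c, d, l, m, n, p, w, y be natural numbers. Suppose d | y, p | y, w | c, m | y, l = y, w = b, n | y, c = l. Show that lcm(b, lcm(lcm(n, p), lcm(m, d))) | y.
c = l and w | c, therefore w | l. Since w = b, b | l. Since l = y, b | y. n | y and p | y, hence lcm(n, p) | y. Since m | y and d | y, lcm(m, d) | y. lcm(n, p) | y, so lcm(lcm(n, p), lcm(m, d)) | y. b | y, so lcm(b, lcm(lcm(n, p), lcm(m, d))) | y.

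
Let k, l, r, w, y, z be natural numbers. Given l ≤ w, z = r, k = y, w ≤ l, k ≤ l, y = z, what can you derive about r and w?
r ≤ w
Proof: From k = y and y = z, k = z. z = r, so k = r. l ≤ w and w ≤ l, hence l = w. Since k ≤ l, k ≤ w. Since k = r, r ≤ w.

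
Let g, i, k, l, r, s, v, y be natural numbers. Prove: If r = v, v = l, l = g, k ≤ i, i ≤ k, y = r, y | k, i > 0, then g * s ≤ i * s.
Because r = v and v = l, r = l. l = g, so r = g. k ≤ i and i ≤ k, so k = i. y = r and y | k, so r | k. k = i, so r | i. Since i > 0, r ≤ i. Because r = g, g ≤ i. Then g * s ≤ i * s.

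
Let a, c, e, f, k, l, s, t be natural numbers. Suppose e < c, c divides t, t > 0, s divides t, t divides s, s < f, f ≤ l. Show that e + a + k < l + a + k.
Since c divides t and t > 0, c ≤ t. e < c, so e < t. s divides t and t divides s, therefore s = t. Since s < f, t < f. Since f ≤ l, t < l. Since e < t, e < l. Then e + a < l + a. Then e + a + k < l + a + k.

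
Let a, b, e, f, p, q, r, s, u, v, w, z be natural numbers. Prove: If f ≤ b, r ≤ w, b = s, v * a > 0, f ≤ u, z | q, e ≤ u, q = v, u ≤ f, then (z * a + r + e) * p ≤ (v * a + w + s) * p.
q = v and z | q, therefore z | v. Then z * a | v * a. Because v * a > 0, z * a ≤ v * a. f ≤ u and u ≤ f, so f = u. Because b = s and f ≤ b, f ≤ s. Because f = u, u ≤ s. From e ≤ u, e ≤ s. r ≤ w, so r + e ≤ w + s. z * a ≤ v * a, so z * a + r + e ≤ v * a + w + s. Then (z * a + r + e) * p ≤ (v * a + w + s) * p.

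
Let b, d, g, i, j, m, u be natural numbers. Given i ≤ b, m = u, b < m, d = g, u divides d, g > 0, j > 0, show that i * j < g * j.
m = u and b < m, hence b < u. From d = g and u divides d, u divides g. Since g > 0, u ≤ g. b < u, so b < g. From i ≤ b, i < g. Because j > 0, by multiplying by a positive, i * j < g * j.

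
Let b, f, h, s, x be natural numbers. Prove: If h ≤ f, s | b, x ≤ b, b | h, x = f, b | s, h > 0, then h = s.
x = f and x ≤ b, thus f ≤ b. Since h ≤ f, h ≤ b. From b | h and h > 0, b ≤ h. h ≤ b, so h = b. b | s and s | b, thus b = s. Since h = b, h = s.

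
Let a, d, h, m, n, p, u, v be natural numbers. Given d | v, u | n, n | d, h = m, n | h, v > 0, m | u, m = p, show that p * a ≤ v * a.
h = m and n | h, thus n | m. Since m | u and u | n, m | n. n | m, so n = m. Since m = p, n = p. Since n | d and d | v, n | v. n = p, so p | v. v > 0, so p ≤ v. Then p * a ≤ v * a.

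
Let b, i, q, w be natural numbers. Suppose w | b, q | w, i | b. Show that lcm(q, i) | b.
From q | w and w | b, q | b. i | b, so lcm(q, i) | b.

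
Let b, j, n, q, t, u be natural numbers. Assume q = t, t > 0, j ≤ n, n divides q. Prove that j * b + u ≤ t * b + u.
q = t and n divides q, thus n divides t. t > 0, so n ≤ t. j ≤ n, so j ≤ t. By multiplying by a non-negative, j * b ≤ t * b. Then j * b + u ≤ t * b + u.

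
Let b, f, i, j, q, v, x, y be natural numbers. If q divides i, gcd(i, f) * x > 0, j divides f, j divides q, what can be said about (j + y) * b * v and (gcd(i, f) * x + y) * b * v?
(j + y) * b * v ≤ (gcd(i, f) * x + y) * b * v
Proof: j divides q and q divides i, thus j divides i. j divides f, so j divides gcd(i, f). Then j divides gcd(i, f) * x. Since gcd(i, f) * x > 0, j ≤ gcd(i, f) * x. Then j + y ≤ gcd(i, f) * x + y. By multiplying by a non-negative, (j + y) * b ≤ (gcd(i, f) * x + y) * b. By multiplying by a non-negative, (j + y) * b * v ≤ (gcd(i, f) * x + y) * b * v.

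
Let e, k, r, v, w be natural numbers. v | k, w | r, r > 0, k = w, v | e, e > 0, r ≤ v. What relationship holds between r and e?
r ≤ e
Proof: Since k = w and v | k, v | w. Since w | r, v | r. Because r > 0, v ≤ r. Since r ≤ v, v = r. v | e and e > 0, therefore v ≤ e. v = r, so r ≤ e.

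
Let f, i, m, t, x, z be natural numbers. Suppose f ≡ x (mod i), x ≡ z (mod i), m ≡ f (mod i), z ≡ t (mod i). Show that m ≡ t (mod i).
Because m ≡ f (mod i) and f ≡ x (mod i), m ≡ x (mod i). Because x ≡ z (mod i), m ≡ z (mod i). z ≡ t (mod i), so m ≡ t (mod i).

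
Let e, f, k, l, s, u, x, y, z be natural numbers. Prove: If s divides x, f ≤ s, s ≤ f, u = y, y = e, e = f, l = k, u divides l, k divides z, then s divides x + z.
Because f ≤ s and s ≤ f, f = s. From u = y and y = e, u = e. Since e = f, u = f. l = k and u divides l, thus u divides k. Since u = f, f divides k. Since k divides z, f divides z. f = s, so s divides z. Because s divides x, s divides x + z.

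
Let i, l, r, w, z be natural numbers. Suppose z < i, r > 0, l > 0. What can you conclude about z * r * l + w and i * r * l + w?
z * r * l + w < i * r * l + w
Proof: z < i and r > 0, therefore z * r < i * r. Since l > 0, z * r * l < i * r * l. Then z * r * l + w < i * r * l + w.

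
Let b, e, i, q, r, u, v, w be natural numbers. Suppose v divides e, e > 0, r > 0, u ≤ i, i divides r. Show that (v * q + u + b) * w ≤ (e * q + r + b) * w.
Because v divides e and e > 0, v ≤ e. By multiplying by a non-negative, v * q ≤ e * q. i divides r and r > 0, so i ≤ r. From u ≤ i, u ≤ r. Then u + b ≤ r + b. v * q ≤ e * q, so v * q + u + b ≤ e * q + r + b. By multiplying by a non-negative, (v * q + u + b) * w ≤ (e * q + r + b) * w.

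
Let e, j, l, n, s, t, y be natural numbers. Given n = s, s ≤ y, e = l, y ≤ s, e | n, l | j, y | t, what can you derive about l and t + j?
l | t + j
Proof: s ≤ y and y ≤ s, hence s = y. Because n = s, n = y. Because e = l and e | n, l | n. Since n = y, l | y. y | t, so l | t. l | j, so l | t + j.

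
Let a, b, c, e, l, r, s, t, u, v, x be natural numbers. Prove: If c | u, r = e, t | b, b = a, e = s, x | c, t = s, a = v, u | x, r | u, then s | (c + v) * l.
From u | x and x | c, u | c. Since c | u, u = c. r = e and r | u, so e | u. Since u = c, e | c. From e = s, s | c. b = a and t | b, therefore t | a. t = s, so s | a. a = v, so s | v. Since s | c, s | c + v. Then s | (c + v) * l.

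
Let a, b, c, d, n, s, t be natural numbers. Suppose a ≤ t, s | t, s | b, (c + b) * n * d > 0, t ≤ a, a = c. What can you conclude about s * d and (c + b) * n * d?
s * d ≤ (c + b) * n * d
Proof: t ≤ a and a ≤ t, therefore t = a. Because a = c, t = c. s | t, so s | c. Because s | b, s | c + b. Then s | (c + b) * n. Then s * d | (c + b) * n * d. Since (c + b) * n * d > 0, s * d ≤ (c + b) * n * d.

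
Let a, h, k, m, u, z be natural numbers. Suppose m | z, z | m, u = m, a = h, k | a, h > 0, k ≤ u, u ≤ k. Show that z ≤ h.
Since m | z and z | m, m = z. u = m, so u = z. From k ≤ u and u ≤ k, k = u. Because a = h and k | a, k | h. From k = u, u | h. Since u = z, z | h. h > 0, so z ≤ h.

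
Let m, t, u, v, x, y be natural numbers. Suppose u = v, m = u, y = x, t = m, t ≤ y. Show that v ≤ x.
From m = u and u = v, m = v. t = m and t ≤ y, so m ≤ y. From m = v, v ≤ y. Since y = x, v ≤ x.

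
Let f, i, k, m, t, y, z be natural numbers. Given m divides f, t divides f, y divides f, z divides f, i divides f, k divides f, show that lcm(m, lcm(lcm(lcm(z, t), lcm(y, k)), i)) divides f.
z divides f and t divides f, so lcm(z, t) divides f. From y divides f and k divides f, lcm(y, k) divides f. Since lcm(z, t) divides f, lcm(lcm(z, t), lcm(y, k)) divides f. i divides f, so lcm(lcm(lcm(z, t), lcm(y, k)), i) divides f. Because m divides f, lcm(m, lcm(lcm(lcm(z, t), lcm(y, k)), i)) divides f.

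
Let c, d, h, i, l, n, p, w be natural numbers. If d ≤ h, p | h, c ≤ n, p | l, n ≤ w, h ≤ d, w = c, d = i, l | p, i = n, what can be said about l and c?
l | c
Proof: Because h ≤ d and d ≤ h, h = d. Since d = i, h = i. i = n, so h = n. w = c and n ≤ w, thus n ≤ c. c ≤ n, so n = c. h = n, so h = c. Since p | l and l | p, p = l. Since p | h, l | h. h = c, so l | c.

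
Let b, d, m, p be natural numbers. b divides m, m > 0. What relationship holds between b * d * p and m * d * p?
b * d * p ≤ m * d * p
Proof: b divides m and m > 0, thus b ≤ m. By multiplying by a non-negative, b * d ≤ m * d. By multiplying by a non-negative, b * d * p ≤ m * d * p.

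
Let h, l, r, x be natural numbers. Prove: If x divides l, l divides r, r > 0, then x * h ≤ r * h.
x divides l and l divides r, thus x divides r. Because r > 0, x ≤ r. By multiplying by a non-negative, x * h ≤ r * h.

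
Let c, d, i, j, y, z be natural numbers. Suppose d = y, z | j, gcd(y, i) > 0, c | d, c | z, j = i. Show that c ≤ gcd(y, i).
Since d = y and c | d, c | y. Since j = i and z | j, z | i. c | z, so c | i. c | y, so c | gcd(y, i). Since gcd(y, i) > 0, c ≤ gcd(y, i).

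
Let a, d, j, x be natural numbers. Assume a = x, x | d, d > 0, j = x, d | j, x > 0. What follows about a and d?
a = d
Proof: Because x | d and d > 0, x ≤ d. j = x and d | j, hence d | x. Since x > 0, d ≤ x. Because x ≤ d, x = d. a = x, so a = d.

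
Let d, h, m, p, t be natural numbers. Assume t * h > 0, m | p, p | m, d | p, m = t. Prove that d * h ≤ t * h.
p | m and m | p, thus p = m. Since m = t, p = t. d | p, so d | t. Then d * h | t * h. t * h > 0, so d * h ≤ t * h.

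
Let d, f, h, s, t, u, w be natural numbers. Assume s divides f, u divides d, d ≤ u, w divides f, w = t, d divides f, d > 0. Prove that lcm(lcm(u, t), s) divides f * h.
u divides d and d > 0, hence u ≤ d. d ≤ u, so d = u. Since d divides f, u divides f. From w = t and w divides f, t divides f. u divides f, so lcm(u, t) divides f. Since s divides f, lcm(lcm(u, t), s) divides f. Then lcm(lcm(u, t), s) divides f * h.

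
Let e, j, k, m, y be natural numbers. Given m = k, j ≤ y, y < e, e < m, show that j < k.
y < e and e < m, so y < m. From j ≤ y, j < m. Since m = k, j < k.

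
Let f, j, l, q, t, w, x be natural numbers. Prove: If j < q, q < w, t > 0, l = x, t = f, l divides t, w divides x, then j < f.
From j < q and q < w, j < w. l = x and l divides t, thus x divides t. Since w divides x, w divides t. t > 0, so w ≤ t. Since j < w, j < t. Since t = f, j < f.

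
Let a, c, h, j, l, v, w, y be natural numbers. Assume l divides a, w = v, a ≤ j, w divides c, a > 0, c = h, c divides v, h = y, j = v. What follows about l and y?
l ≤ y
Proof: w = v and w divides c, thus v divides c. Since c divides v, v = c. j = v, so j = c. Since c = h, j = h. l divides a and a > 0, hence l ≤ a. a ≤ j, so l ≤ j. Since j = h, l ≤ h. Since h = y, l ≤ y.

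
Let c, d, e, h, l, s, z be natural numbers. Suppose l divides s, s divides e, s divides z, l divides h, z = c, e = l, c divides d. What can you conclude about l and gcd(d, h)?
l divides gcd(d, h)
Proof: From e = l and s divides e, s divides l. l divides s, so s = l. From z = c and s divides z, s divides c. Since s = l, l divides c. c divides d, so l divides d. Because l divides h, l divides gcd(d, h).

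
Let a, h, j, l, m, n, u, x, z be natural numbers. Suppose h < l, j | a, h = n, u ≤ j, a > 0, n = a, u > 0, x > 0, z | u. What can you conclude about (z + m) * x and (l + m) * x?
(z + m) * x < (l + m) * x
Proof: Since z | u and u > 0, z ≤ u. j | a and a > 0, thus j ≤ a. Because u ≤ j, u ≤ a. h = n and n = a, therefore h = a. h < l, so a < l. Since u ≤ a, u < l. z ≤ u, so z < l. Then z + m < l + m. x > 0, so (z + m) * x < (l + m) * x.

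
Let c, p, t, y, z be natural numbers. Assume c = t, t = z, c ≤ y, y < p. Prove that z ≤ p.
c = t and t = z, so c = z. c ≤ y, so z ≤ y. y < p, so z < p. Then z ≤ p.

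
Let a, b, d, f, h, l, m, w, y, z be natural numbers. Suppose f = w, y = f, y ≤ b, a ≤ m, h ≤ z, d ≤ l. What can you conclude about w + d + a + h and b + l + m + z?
w + d + a + h ≤ b + l + m + z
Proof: y = f and y ≤ b, thus f ≤ b. Since f = w, w ≤ b. From d ≤ l and a ≤ m, d + a ≤ l + m. Because h ≤ z, d + a + h ≤ l + m + z. w ≤ b, so w + d + a + h ≤ b + l + m + z.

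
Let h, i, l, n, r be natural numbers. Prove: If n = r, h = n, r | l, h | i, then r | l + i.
h = n and n = r, therefore h = r. Since h | i, r | i. r | l, so r | l + i.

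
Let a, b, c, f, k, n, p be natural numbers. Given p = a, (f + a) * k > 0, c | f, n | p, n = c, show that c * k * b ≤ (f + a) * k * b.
n = c and n | p, thus c | p. p = a, so c | a. Since c | f, c | f + a. Then c * k | (f + a) * k. (f + a) * k > 0, so c * k ≤ (f + a) * k. Then c * k * b ≤ (f + a) * k * b.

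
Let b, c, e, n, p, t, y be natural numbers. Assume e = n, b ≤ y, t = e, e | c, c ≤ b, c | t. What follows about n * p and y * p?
n * p ≤ y * p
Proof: t = e and c | t, so c | e. Since e | c, c = e. e = n, so c = n. c ≤ b and b ≤ y, thus c ≤ y. Since c = n, n ≤ y. Then n * p ≤ y * p.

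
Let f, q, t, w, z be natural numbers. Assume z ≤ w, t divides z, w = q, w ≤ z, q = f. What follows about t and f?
t divides f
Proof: z ≤ w and w ≤ z, therefore z = w. w = q, so z = q. q = f, so z = f. t divides z, so t divides f.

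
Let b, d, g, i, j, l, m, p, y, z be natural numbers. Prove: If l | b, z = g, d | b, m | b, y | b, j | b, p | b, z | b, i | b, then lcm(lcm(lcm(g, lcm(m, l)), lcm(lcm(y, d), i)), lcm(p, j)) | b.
z = g and z | b, so g | b. Since m | b and l | b, lcm(m, l) | b. g | b, so lcm(g, lcm(m, l)) | b. y | b and d | b, hence lcm(y, d) | b. i | b, so lcm(lcm(y, d), i) | b. Since lcm(g, lcm(m, l)) | b, lcm(lcm(g, lcm(m, l)), lcm(lcm(y, d), i)) | b. p | b and j | b, therefore lcm(p, j) | b. lcm(lcm(g, lcm(m, l)), lcm(lcm(y, d), i)) | b, so lcm(lcm(lcm(g, lcm(m, l)), lcm(lcm(y, d), i)), lcm(p, j)) | b.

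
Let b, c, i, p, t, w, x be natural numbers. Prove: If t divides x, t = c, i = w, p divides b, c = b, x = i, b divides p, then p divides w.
b divides p and p divides b, so b = p. Since t = c and c = b, t = b. x = i and t divides x, so t divides i. Since i = w, t divides w. Since t = b, b divides w. Because b = p, p divides w.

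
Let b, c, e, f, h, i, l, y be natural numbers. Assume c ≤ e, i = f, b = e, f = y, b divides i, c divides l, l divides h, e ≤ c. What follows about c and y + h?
c divides y + h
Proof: e ≤ c and c ≤ e, hence e = c. From i = f and b divides i, b divides f. b = e, so e divides f. Since f = y, e divides y. e = c, so c divides y. Because c divides l and l divides h, c divides h. c divides y, so c divides y + h.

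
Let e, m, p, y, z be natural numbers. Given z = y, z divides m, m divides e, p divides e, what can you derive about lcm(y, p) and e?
lcm(y, p) divides e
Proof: z divides m and m divides e, hence z divides e. z = y, so y divides e. Since p divides e, lcm(y, p) divides e.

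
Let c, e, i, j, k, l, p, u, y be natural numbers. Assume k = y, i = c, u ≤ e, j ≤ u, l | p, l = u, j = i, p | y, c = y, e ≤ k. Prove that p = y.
Because u ≤ e and e ≤ k, u ≤ k. Since k = y, u ≤ y. Because j = i and i = c, j = c. Since c = y, j = y. Since j ≤ u, y ≤ u. u ≤ y, so u = y. Since l = u, l = y. Since l | p, y | p. p | y, so p = y.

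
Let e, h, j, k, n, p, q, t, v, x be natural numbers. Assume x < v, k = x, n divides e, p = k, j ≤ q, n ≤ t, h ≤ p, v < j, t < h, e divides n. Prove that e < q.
p = k and k = x, so p = x. n divides e and e divides n, hence n = e. Since n ≤ t and t < h, n < h. Since h ≤ p, n < p. n = e, so e < p. Since p = x, e < x. Since x < v, e < v. Since v < j, e < j. Since j ≤ q, e < q.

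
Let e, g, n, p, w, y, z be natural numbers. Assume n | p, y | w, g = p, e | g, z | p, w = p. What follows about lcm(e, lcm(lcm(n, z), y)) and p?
lcm(e, lcm(lcm(n, z), y)) | p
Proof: g = p and e | g, hence e | p. n | p and z | p, hence lcm(n, z) | p. w = p and y | w, so y | p. lcm(n, z) | p, so lcm(lcm(n, z), y) | p. Since e | p, lcm(e, lcm(lcm(n, z), y)) | p.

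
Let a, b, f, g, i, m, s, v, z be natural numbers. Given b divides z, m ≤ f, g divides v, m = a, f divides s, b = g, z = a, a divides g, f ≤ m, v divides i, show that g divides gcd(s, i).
f ≤ m and m ≤ f, thus f = m. m = a, so f = a. b = g and b divides z, so g divides z. From z = a, g divides a. Since a divides g, a = g. Since f = a, f = g. Since f divides s, g divides s. Since g divides v and v divides i, g divides i. g divides s, so g divides gcd(s, i).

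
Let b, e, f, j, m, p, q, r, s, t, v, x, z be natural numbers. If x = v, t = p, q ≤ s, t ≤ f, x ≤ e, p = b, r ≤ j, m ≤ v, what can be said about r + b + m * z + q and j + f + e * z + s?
r + b + m * z + q ≤ j + f + e * z + s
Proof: From t = p and p = b, t = b. t ≤ f, so b ≤ f. r ≤ j, so r + b ≤ j + f. x = v and x ≤ e, thus v ≤ e. m ≤ v, so m ≤ e. By multiplying by a non-negative, m * z ≤ e * z. q ≤ s, so m * z + q ≤ e * z + s. r + b ≤ j + f, so r + b + m * z + q ≤ j + f + e * z + s.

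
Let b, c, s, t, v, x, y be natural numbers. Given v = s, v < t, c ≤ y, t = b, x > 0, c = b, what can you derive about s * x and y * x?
s * x < y * x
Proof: t = b and v < t, so v < b. Since v = s, s < b. c = b and c ≤ y, thus b ≤ y. Because s < b, s < y. x > 0, so s * x < y * x.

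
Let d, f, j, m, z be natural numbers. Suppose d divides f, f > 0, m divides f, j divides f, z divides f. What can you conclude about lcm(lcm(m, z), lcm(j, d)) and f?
lcm(lcm(m, z), lcm(j, d)) ≤ f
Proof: From m divides f and z divides f, lcm(m, z) divides f. j divides f and d divides f, so lcm(j, d) divides f. Since lcm(m, z) divides f, lcm(lcm(m, z), lcm(j, d)) divides f. Since f > 0, lcm(lcm(m, z), lcm(j, d)) ≤ f.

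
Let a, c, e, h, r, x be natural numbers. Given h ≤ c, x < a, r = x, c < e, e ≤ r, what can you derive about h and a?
h < a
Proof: From c < e and e ≤ r, c < r. h ≤ c, so h < r. r = x, so h < x. x < a, so h < a.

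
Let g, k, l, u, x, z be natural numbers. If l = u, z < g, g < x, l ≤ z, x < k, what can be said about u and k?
u < k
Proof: l = u and l ≤ z, hence u ≤ z. z < g and g < x, thus z < x. Since x < k, z < k. u ≤ z, so u < k.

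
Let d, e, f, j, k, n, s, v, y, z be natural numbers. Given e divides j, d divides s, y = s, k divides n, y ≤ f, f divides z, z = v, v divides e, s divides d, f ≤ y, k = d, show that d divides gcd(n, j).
k = d and k divides n, hence d divides n. s divides d and d divides s, therefore s = d. y = s, so y = d. f ≤ y and y ≤ f, so f = y. Because z = v and f divides z, f divides v. f = y, so y divides v. y = d, so d divides v. v divides e, so d divides e. Since e divides j, d divides j. d divides n, so d divides gcd(n, j).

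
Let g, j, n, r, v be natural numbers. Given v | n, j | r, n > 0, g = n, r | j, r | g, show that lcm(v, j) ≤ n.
r | j and j | r, so r = j. From g = n and r | g, r | n. r = j, so j | n. Since v | n, lcm(v, j) | n. Since n > 0, lcm(v, j) ≤ n.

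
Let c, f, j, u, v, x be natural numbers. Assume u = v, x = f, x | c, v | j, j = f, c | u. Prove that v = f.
Because x = f and x | c, f | c. u = v and c | u, so c | v. Since f | c, f | v. From j = f and v | j, v | f. Since f | v, f = v. Then v = f.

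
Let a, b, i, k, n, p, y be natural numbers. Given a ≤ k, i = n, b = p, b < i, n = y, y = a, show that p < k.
i = n and n = y, thus i = y. y = a, so i = a. Since b < i, b < a. b = p, so p < a. Since a ≤ k, p < k.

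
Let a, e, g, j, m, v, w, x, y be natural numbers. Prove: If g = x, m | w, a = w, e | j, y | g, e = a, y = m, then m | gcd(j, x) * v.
e = a and e | j, so a | j. From a = w, w | j. Since m | w, m | j. y = m and y | g, so m | g. Since g = x, m | x. m | j, so m | gcd(j, x). Then m | gcd(j, x) * v.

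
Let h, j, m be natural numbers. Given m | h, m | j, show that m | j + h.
m | j and m | h. By divisibility of sums, m | j + h.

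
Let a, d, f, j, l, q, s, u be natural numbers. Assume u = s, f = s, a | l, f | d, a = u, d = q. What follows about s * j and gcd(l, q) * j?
s * j | gcd(l, q) * j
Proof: a = u and u = s, therefore a = s. Since a | l, s | l. f = s and f | d, so s | d. d = q, so s | q. s | l, so s | gcd(l, q). Then s * j | gcd(l, q) * j.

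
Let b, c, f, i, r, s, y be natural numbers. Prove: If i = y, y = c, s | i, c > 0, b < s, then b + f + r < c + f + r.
i = y and y = c, so i = c. s | i, so s | c. c > 0, so s ≤ c. b < s, so b < c. Then b + f < c + f. Then b + f + r < c + f + r.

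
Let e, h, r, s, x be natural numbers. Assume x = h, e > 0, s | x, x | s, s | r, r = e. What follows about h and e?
h ≤ e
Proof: s | x and x | s, thus s = x. x = h, so s = h. From r = e and s | r, s | e. e > 0, so s ≤ e. s = h, so h ≤ e.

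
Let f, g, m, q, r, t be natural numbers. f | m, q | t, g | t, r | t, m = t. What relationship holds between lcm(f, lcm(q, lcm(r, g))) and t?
lcm(f, lcm(q, lcm(r, g))) | t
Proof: m = t and f | m, hence f | t. r | t and g | t, therefore lcm(r, g) | t. q | t, so lcm(q, lcm(r, g)) | t. f | t, so lcm(f, lcm(q, lcm(r, g))) | t.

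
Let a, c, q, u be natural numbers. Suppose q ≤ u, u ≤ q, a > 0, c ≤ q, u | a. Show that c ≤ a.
Because u ≤ q and q ≤ u, u = q. u | a, so q | a. Because a > 0, q ≤ a. Since c ≤ q, c ≤ a.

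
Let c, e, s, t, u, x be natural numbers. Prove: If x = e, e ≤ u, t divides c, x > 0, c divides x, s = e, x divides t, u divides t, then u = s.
t divides c and c divides x, therefore t divides x. Because x divides t, t = x. Since u divides t, u divides x. Since x > 0, u ≤ x. Since x = e, u ≤ e. Since e ≤ u, e = u. Because s = e, s = u. Then u = s.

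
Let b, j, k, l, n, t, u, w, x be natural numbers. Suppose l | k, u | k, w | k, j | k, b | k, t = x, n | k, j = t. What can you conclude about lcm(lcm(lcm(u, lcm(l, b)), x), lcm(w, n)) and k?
lcm(lcm(lcm(u, lcm(l, b)), x), lcm(w, n)) | k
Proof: l | k and b | k, hence lcm(l, b) | k. Since u | k, lcm(u, lcm(l, b)) | k. j = t and t = x, thus j = x. From j | k, x | k. Since lcm(u, lcm(l, b)) | k, lcm(lcm(u, lcm(l, b)), x) | k. w | k and n | k, hence lcm(w, n) | k. Since lcm(lcm(u, lcm(l, b)), x) | k, lcm(lcm(lcm(u, lcm(l, b)), x), lcm(w, n)) | k.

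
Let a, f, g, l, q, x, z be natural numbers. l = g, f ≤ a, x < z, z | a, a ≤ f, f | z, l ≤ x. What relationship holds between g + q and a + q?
g + q < a + q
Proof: f ≤ a and a ≤ f, so f = a. Since f | z, a | z. Since z | a, z = a. Since l ≤ x and x < z, l < z. l = g, so g < z. Because z = a, g < a. Then g + q < a + q.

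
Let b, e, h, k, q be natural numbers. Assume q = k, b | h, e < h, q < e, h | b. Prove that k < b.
h | b and b | h, therefore h = b. q < e and e < h, so q < h. q = k, so k < h. Since h = b, k < b.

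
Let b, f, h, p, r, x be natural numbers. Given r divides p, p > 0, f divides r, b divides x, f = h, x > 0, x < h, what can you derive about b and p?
b < p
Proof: b divides x and x > 0, hence b ≤ x. x < h, so b < h. Since f = h and f divides r, h divides r. r divides p, so h divides p. Because p > 0, h ≤ p. b < h, so b < p.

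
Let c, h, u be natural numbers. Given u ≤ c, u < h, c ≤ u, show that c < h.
From u ≤ c and c ≤ u, u = c. From u < h, c < h.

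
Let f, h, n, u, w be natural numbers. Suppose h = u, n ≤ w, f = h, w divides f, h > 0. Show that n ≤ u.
f = h and w divides f, thus w divides h. h > 0, so w ≤ h. n ≤ w, so n ≤ h. h = u, so n ≤ u.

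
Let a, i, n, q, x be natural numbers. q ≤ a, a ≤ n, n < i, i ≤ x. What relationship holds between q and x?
q < x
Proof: n < i and i ≤ x, hence n < x. a ≤ n, so a < x. From q ≤ a, q < x.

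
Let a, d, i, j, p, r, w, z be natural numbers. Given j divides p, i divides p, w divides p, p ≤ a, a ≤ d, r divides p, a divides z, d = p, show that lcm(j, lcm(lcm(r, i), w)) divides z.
r divides p and i divides p, hence lcm(r, i) divides p. Since w divides p, lcm(lcm(r, i), w) divides p. j divides p, so lcm(j, lcm(lcm(r, i), w)) divides p. From d = p and a ≤ d, a ≤ p. p ≤ a, so a = p. a divides z, so p divides z. lcm(j, lcm(lcm(r, i), w)) divides p, so lcm(j, lcm(lcm(r, i), w)) divides z.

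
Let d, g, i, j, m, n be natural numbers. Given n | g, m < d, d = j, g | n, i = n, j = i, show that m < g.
j = i and i = n, thus j = n. n | g and g | n, hence n = g. j = n, so j = g. From d = j and m < d, m < j. Since j = g, m < g.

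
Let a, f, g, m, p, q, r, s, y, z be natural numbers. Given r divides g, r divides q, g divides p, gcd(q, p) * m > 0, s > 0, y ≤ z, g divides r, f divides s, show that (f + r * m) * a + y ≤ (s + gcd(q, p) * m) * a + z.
f divides s and s > 0, therefore f ≤ s. g divides r and r divides g, thus g = r. Since g divides p, r divides p. Since r divides q, r divides gcd(q, p). Then r * m divides gcd(q, p) * m. Since gcd(q, p) * m > 0, r * m ≤ gcd(q, p) * m. f ≤ s, so f + r * m ≤ s + gcd(q, p) * m. By multiplying by a non-negative, (f + r * m) * a ≤ (s + gcd(q, p) * m) * a. y ≤ z, so (f + r * m) * a + y ≤ (s + gcd(q, p) * m) * a + z.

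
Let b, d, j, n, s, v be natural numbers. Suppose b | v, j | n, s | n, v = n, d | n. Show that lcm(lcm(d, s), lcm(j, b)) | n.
d | n and s | n, therefore lcm(d, s) | n. v = n and b | v, thus b | n. From j | n, lcm(j, b) | n. lcm(d, s) | n, so lcm(lcm(d, s), lcm(j, b)) | n.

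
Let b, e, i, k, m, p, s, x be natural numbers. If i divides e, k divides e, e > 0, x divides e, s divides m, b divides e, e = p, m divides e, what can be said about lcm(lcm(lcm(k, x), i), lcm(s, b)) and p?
lcm(lcm(lcm(k, x), i), lcm(s, b)) ≤ p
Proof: From k divides e and x divides e, lcm(k, x) divides e. i divides e, so lcm(lcm(k, x), i) divides e. s divides m and m divides e, thus s divides e. Since b divides e, lcm(s, b) divides e. lcm(lcm(k, x), i) divides e, so lcm(lcm(lcm(k, x), i), lcm(s, b)) divides e. e > 0, so lcm(lcm(lcm(k, x), i), lcm(s, b)) ≤ e. e = p, so lcm(lcm(lcm(k, x), i), lcm(s, b)) ≤ p.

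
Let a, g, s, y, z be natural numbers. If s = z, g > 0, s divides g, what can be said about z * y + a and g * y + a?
z * y + a ≤ g * y + a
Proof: Since s = z and s divides g, z divides g. Since g > 0, z ≤ g. By multiplying by a non-negative, z * y ≤ g * y. Then z * y + a ≤ g * y + a.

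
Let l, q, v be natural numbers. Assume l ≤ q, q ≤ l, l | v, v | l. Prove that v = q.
Because v | l and l | v, v = l. Since l ≤ q and q ≤ l, l = q. Since v = l, v = q.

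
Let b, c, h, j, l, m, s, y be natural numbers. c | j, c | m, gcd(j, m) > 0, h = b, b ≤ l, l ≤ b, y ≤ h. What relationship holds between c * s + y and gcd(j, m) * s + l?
c * s + y ≤ gcd(j, m) * s + l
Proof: From c | j and c | m, c | gcd(j, m). Since gcd(j, m) > 0, c ≤ gcd(j, m). Then c * s ≤ gcd(j, m) * s. Because b ≤ l and l ≤ b, b = l. Since h = b, h = l. Since y ≤ h, y ≤ l. From c * s ≤ gcd(j, m) * s, c * s + y ≤ gcd(j, m) * s + l.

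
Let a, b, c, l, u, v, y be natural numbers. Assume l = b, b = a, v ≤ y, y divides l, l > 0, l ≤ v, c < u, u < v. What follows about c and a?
c < a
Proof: Since l = b and b = a, l = a. y divides l and l > 0, therefore y ≤ l. v ≤ y, so v ≤ l. l ≤ v, so v = l. Because c < u and u < v, c < v. Since v = l, c < l. Since l = a, c < a.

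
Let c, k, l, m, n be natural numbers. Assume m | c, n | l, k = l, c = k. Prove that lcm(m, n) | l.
c = k and k = l, therefore c = l. From m | c, m | l. Since n | l, lcm(m, n) | l.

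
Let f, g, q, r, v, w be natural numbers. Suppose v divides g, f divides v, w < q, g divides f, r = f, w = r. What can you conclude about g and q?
g < q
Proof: f divides v and v divides g, hence f divides g. Because g divides f, f = g. Since r = f, r = g. Because w = r and w < q, r < q. Since r = g, g < q.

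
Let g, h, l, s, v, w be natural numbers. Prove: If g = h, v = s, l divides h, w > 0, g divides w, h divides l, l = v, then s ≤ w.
Since h divides l and l divides h, h = l. From l = v, h = v. g = h and g divides w, so h divides w. w > 0, so h ≤ w. Since h = v, v ≤ w. v = s, so s ≤ w.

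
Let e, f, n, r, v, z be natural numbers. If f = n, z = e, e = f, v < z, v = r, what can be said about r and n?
r < n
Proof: Since e = f and f = n, e = n. Because z = e and v < z, v < e. v = r, so r < e. From e = n, r < n.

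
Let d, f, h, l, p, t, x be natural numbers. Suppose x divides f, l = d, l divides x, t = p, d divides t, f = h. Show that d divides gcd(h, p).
Because l = d and l divides x, d divides x. x divides f, so d divides f. Since f = h, d divides h. Because t = p and d divides t, d divides p. From d divides h, d divides gcd(h, p).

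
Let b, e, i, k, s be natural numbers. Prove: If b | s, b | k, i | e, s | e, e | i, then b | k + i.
Because e | i and i | e, e = i. b | s and s | e, thus b | e. e = i, so b | i. Since b | k, b | k + i.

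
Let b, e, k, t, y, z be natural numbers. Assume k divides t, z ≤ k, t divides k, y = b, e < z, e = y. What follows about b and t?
b < t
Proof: e = y and y = b, so e = b. k divides t and t divides k, so k = t. Since z ≤ k, z ≤ t. Since e < z, e < t. Since e = b, b < t.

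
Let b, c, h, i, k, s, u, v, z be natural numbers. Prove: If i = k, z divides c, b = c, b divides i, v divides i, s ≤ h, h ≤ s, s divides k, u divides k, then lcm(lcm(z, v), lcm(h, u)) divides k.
b = c and b divides i, hence c divides i. z divides c, so z divides i. From v divides i, lcm(z, v) divides i. Since i = k, lcm(z, v) divides k. s ≤ h and h ≤ s, therefore s = h. s divides k, so h divides k. Since u divides k, lcm(h, u) divides k. Since lcm(z, v) divides k, lcm(lcm(z, v), lcm(h, u)) divides k.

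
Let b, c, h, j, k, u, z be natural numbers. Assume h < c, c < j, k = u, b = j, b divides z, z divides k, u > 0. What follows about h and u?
h < u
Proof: h < c and c < j, hence h < j. Since b divides z and z divides k, b divides k. From b = j, j divides k. k = u, so j divides u. u > 0, so j ≤ u. h < j, so h < u.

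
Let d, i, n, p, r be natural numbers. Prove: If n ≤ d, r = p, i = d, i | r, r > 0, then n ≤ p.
From i = d and i | r, d | r. Since r > 0, d ≤ r. Since r = p, d ≤ p. Since n ≤ d, n ≤ p.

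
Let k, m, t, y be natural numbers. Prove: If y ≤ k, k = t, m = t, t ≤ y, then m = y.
k = t and y ≤ k, thus y ≤ t. Since t ≤ y, t = y. Since m = t, m = y.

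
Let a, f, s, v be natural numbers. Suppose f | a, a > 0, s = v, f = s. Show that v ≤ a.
f = s and s = v, thus f = v. f | a and a > 0, therefore f ≤ a. f = v, so v ≤ a.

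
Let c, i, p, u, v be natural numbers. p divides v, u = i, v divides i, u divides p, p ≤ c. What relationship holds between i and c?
i ≤ c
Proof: p divides v and v divides i, thus p divides i. u = i and u divides p, hence i divides p. p divides i, so p = i. p ≤ c, so i ≤ c.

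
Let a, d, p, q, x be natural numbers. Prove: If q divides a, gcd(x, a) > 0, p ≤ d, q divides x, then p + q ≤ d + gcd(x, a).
Because q divides x and q divides a, q divides gcd(x, a). gcd(x, a) > 0, so q ≤ gcd(x, a). From p ≤ d, p + q ≤ d + gcd(x, a).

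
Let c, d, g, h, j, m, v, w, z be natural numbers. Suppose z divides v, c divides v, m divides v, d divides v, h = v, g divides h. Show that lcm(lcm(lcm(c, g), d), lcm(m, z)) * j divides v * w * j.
h = v and g divides h, thus g divides v. Since c divides v, lcm(c, g) divides v. Because d divides v, lcm(lcm(c, g), d) divides v. From m divides v and z divides v, lcm(m, z) divides v. Since lcm(lcm(c, g), d) divides v, lcm(lcm(lcm(c, g), d), lcm(m, z)) divides v. Then lcm(lcm(lcm(c, g), d), lcm(m, z)) divides v * w. Then lcm(lcm(lcm(c, g), d), lcm(m, z)) * j divides v * w * j.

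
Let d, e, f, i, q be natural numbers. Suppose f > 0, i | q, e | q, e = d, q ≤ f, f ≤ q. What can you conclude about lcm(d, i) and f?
lcm(d, i) ≤ f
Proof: q ≤ f and f ≤ q, thus q = f. Since e = d and e | q, d | q. i | q, so lcm(d, i) | q. Since q = f, lcm(d, i) | f. f > 0, so lcm(d, i) ≤ f.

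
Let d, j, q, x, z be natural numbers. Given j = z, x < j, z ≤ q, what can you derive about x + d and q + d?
x + d < q + d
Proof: j = z and x < j, so x < z. z ≤ q, so x < q. Then x + d < q + d.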